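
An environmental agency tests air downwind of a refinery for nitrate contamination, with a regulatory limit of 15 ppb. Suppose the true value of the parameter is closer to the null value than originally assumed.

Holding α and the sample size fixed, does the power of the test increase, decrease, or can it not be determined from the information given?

It decreases.

A smaller departure from H₀ means the test statistic under Ha is distributed closer to where it would be under H₀; rejection becomes less likely.
Since power = 1 − β and β increases, power decreases.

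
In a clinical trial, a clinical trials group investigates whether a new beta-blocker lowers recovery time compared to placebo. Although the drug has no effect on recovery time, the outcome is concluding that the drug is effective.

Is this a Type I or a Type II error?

Type I error

The null hypothesis here is that the drug has no effect on recovery time.
'Concluding that the drug is effective' corresponds to rejecting H₀.
H₀ was rejected but H₀ is true — a Type I error (false positive).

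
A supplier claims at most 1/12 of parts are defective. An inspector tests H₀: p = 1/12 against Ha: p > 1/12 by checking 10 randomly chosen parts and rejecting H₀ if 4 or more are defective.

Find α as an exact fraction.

34654379/5159780352

The significance level is the probability, assuming p = 1/12, of seeing 4 or more defectives in 10 draws.
α = 1 − P(S ≤ 3) = 1 − 5125125973/5159780352 = 34654379/5159780352.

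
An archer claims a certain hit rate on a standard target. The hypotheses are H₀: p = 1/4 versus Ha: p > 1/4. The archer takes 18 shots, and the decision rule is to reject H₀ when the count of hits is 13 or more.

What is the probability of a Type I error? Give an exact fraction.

α = P(reject H₀ | H₀ true) = P(Y ≥ 13 | p = 1/4), with Y ~ Binomial(18, 1/4).
P(Y ≥ 13) = Σ_{j=13}^{18} C(18,j)·(1/4)^j·(3/4)^{18-j} = 588337/17179869184.

588337/17179869184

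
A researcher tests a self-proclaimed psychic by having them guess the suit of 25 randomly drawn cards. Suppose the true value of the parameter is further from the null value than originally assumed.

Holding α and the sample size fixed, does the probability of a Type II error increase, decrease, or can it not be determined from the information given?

The further the true parameter sits from the null value, the more of the Ha sampling distribution falls in the rejection region.

It decreases.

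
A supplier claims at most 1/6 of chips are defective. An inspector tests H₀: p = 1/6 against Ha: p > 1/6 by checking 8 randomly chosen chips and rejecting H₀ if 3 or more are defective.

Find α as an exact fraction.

The significance level is the probability, assuming p = 1/6, of seeing 3 or more defectives in 8 draws.
Computing the lower-tail complement: 1 − 484375/559872 = 75497/559872.

75497/559872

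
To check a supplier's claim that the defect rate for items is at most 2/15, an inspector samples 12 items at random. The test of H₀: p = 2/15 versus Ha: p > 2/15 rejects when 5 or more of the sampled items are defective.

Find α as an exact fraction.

The significance level is the probability, assuming p = 2/15, of seeing 5 or more defectives in 12 draws.
α = 1 − P(Y ≤ 4) = 1 − 8521938842287/8649755859375 = 127817017088/8649755859375.

127817017088/8649755859375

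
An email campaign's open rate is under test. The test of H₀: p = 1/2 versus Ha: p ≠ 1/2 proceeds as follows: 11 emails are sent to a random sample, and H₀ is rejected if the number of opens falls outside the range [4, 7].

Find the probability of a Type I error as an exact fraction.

29/128

Under H₀, S ~ Binomial(11, 1/2); α is the probability of landing in either tail, P(S ≤ 3) + P(S ≥ 8).
By symmetry, α = 2·P(S ≤ 3) = 2·(1 + 11 + 55 + 165)/2048 = 464/2048 = 29/128.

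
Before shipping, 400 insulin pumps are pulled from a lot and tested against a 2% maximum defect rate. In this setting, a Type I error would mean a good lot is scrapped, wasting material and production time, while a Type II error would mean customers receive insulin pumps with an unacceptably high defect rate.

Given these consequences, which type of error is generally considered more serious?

Type II error

The Type II consequence (customers receive insulin pumps with an unacceptably high defect rate) is more severe than the Type I consequence (a good lot is scrapped, wasting material and production time).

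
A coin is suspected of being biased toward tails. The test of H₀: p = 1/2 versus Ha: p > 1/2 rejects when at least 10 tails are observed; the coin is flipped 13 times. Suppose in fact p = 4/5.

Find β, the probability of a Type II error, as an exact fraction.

Under the alternative p = 4/5, Y ~ Binomial(13, 4/5); β is the probability the test does not reject, P(Y < 10).
Adding the binomial probabilities P(Y=0)+…+P(Y=9) at p = 4/5 gives 61688401/244140625.

61688401/244140625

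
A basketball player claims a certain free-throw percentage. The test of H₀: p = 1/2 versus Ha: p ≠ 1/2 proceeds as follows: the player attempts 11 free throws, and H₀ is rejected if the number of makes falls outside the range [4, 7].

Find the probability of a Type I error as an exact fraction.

29/128

The significance level is the null-hypothesis probability of the rejection region {≤3} ∪ {≥8}.
By symmetry, α = 2·P(Y ≤ 3) = 2·(1 + 11 + 55 + 165)/2048 = 464/2048 = 29/128.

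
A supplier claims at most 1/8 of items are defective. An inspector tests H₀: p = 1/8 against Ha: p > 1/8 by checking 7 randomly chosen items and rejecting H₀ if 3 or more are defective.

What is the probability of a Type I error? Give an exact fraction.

97119/2097152

Under H₀, S ~ Binomial(7, 1/8); the Type I error rate is P(S ≥ 3).
Computing the lower-tail complement: 1 − 2000033/2097152 = 97119/2097152.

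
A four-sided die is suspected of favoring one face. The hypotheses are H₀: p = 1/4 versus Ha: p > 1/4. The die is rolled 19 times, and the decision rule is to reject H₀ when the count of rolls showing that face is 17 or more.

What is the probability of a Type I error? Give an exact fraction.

The Type I error probability is α = P(K ≥ 17) computed under H₀, where K ~ Binomial(19, 1/4).
Summing C(19,j)(1/4)^j(3/4)^{19−j} for j = 17,…,19 gives 1597/274877906944.

1597/274877906944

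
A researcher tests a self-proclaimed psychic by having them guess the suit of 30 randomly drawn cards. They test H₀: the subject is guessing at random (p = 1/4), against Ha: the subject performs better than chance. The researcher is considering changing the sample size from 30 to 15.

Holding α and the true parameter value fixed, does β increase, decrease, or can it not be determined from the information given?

It increases.

Reducing n widens both sampling distributions, so the test has less ability to distinguish Ha from H₀.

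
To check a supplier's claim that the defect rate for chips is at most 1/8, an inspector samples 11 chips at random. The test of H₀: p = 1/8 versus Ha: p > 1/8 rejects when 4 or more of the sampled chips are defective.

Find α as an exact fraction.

Under H₀, S ~ Binomial(11, 1/8); the Type I error rate is P(S ≥ 4).
Computing the lower-tail complement: 1 − 1031899379/1073741824 = 41842445/1073741824.

41842445/1073741824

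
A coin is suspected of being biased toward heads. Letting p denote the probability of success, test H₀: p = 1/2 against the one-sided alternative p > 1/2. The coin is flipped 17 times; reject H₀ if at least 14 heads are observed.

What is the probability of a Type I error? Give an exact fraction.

Under H₀, Y ~ Binomial(17, 1/2), and α = P(Y ≥ 14).
P(Y ≥ 14) = [C(17,14) + C(17,15) + C(17,16) + C(17,17)] / 2^17 = (680 + 136 + 17 + 1) / 131072 = 834/131072 = 417/65536.

417/65536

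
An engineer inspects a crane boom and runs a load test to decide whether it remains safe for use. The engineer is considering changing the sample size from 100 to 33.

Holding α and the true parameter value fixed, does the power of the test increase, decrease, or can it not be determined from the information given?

Reducing n widens both sampling distributions, so the test has less ability to distinguish Ha from H₀.
Since power = 1 − β and β increases, power decreases.

It decreases.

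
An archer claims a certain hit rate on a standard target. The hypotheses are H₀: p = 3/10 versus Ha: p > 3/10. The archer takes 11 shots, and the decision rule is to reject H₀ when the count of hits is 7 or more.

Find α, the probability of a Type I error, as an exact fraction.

216191511/10000000000

The Type I error probability is α = P(Y ≥ 7) computed under H₀, where Y ~ Binomial(11, 3/10).
Summing C(11,j)(3/10)^j(7/10)^{11−j} for j = 7,…,11 gives 216191511/10000000000.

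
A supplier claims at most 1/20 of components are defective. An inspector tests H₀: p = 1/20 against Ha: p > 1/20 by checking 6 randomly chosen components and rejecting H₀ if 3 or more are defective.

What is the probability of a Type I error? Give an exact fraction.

14271/6400000

The significance level is the probability, assuming p = 1/20, of seeing 3 or more defectives in 6 draws.
α = 1 − P(K ≤ 2) = 1 − 6385729/6400000 = 14271/6400000.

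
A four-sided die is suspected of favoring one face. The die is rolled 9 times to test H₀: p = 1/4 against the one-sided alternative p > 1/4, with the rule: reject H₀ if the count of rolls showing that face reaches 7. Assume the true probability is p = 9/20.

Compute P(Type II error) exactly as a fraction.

30407271323/32000000000

A Type II error is failing to reject when Ha holds: with p = 9/20, β = P(S ≤ 6).
Equivalently, β = 1 − P(S ≥ 7) = 30407271323/32000000000.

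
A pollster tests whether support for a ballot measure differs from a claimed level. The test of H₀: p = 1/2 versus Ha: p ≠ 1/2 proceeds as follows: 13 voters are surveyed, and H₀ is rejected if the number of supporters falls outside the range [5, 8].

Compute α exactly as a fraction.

1093/4096

α = P(Y ≤ 4 or Y ≥ 9 | p = 1/2), Y ~ Binomial(13, 1/2).
The two tails are symmetric, so α = 2·(1 + 13 + 78 + 286 + 715)/2^13 = 2186/8192 = 1093/4096.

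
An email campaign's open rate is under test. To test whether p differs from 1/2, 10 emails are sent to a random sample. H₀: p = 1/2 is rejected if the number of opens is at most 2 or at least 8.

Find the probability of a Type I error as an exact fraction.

7/64

The significance level is the null-hypothesis probability of the rejection region {≤2} ∪ {≥8}.
The two tails are symmetric, so α = 2·(1 + 10 + 45)/2^10 = 112/1024 = 7/64.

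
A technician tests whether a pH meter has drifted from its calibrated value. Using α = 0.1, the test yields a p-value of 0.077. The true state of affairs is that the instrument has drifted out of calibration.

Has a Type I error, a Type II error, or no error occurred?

Neither — the decision is correct.

The conventional null hypothesis is that the instrument is correctly calibrated.
Since p = 0.077 < α = 0.1, H₀ is rejected.
H₀ is false (actually the instrument has drifted out of calibration).
The decision matches the true state — no error.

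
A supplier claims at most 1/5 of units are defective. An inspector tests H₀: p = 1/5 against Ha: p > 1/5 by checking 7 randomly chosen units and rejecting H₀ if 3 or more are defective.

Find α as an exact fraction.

2313/15625

The significance level is the probability, assuming p = 1/5, of seeing 3 or more defectives in 7 draws.
Computing the lower-tail complement: 1 − 13312/15625 = 2313/15625.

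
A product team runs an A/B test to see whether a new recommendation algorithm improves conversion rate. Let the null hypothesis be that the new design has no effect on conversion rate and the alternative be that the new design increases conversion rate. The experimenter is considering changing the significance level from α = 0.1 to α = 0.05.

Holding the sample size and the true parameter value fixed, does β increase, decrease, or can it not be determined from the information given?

A smaller α moves the rejection region further into the tail. With the alternative true, more outcomes now fall outside the rejection region, so failing to reject becomes more likely.

It increases.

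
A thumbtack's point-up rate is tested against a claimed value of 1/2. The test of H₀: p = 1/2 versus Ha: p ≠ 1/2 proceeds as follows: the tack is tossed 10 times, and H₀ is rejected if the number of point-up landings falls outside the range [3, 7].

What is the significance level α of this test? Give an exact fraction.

The significance level is the null-hypothesis probability of the rejection region {≤2} ∪ {≥8}.
Each tail has probability (1 + 10 + 45)/1024; doubling gives α = 112/1024 = 7/64.

7/64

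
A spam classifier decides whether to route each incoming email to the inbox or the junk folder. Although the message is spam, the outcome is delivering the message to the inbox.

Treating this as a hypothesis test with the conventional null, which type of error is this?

Type II error

The null hypothesis here is that the message is legitimate (not spam).
'Delivering the message to the inbox' corresponds to failing to reject H₀.
H₀ was not rejected but H₀ is false — a Type II error (false negative).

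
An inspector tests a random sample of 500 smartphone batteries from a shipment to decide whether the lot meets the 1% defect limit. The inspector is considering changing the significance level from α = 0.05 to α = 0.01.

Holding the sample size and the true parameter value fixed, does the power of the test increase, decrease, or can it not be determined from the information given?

It decreases.

A smaller α moves the rejection region further into the tail. With the alternative true, more outcomes now fall outside the rejection region, so failing to reject becomes more likely.
Since power = 1 − β and β increases, power decreases.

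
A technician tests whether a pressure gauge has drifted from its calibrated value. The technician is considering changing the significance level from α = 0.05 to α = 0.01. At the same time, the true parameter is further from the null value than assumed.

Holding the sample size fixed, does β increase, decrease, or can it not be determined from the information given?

Cannot be determined from the information given.

The first change alone would make β increase; the second alone would make β decrease. Which effect dominates depends on the magnitudes, which are not given.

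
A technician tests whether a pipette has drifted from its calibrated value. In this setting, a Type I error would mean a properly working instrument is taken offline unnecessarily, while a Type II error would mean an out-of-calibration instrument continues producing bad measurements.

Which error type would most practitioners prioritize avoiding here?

Type II error

The Type II consequence (an out-of-calibration instrument continues producing bad measurements) is more severe than the Type I consequence (a properly working instrument is taken offline unnecessarily).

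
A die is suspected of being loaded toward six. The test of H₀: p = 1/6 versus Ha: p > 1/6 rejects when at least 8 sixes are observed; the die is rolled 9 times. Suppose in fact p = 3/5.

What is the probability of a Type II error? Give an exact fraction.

Under the alternative p = 3/5, X ~ Binomial(9, 3/5); β is the probability the test does not reject, P(X < 8).
Summing C(9,j)·(3/5)^j·(2/5)^{9-j} for j = 0..7 gives 1815344/1953125.

1815344/1953125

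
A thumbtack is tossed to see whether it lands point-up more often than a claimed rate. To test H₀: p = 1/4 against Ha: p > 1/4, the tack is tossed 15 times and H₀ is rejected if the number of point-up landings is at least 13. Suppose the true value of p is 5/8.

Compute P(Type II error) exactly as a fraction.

A Type II error is failing to reject when Ha holds: with p = 5/8, β = P(X ≤ 12).
Equivalently, β = 1 − P(X ≥ 13) = 33725631854457/35184372088832.

33725631854457/35184372088832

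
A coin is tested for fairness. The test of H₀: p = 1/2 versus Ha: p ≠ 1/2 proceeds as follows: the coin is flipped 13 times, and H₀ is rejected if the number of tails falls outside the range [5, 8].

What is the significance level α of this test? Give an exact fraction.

α = P(S ≤ 4 or S ≥ 9 | p = 1/2), S ~ Binomial(13, 1/2).
By symmetry, α = 2·P(S ≤ 4) = 2·(1 + 13 + 78 + 286 + 715)/8192 = 2186/8192 = 1093/4096.

1093/4096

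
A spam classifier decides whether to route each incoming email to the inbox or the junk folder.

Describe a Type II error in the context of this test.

With the conventional null hypothesis that the message is legitimate (not spam):
A Type II error is failing to reject H₀ when H₀ is false.
Here that means delivering the message to the inbox when actually the message is spam.

A Type II error would mean concluding that the message is legitimate (not spam) (or at least failing to establish that the message is spam) when in fact the message is spam.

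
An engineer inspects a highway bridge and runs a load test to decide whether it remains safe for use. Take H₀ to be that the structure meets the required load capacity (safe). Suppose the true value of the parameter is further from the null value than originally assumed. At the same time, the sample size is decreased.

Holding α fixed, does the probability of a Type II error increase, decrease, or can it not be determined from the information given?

The first change alone would make β decrease; the second alone would make β increase. Which effect dominates depends on the magnitudes, which are not given.

Cannot be determined from the information given.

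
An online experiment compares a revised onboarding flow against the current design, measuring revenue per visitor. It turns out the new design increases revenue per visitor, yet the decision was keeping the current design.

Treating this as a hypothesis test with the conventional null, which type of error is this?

The null hypothesis here is that the new design has no effect on revenue per visitor.
'Keeping the current design' corresponds to failing to reject H₀.
H₀ was not rejected but H₀ is false — a Type II error (false negative).

Type II error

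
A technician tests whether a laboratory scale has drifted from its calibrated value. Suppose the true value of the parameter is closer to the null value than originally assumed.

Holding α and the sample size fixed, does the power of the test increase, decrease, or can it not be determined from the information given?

It decreases.

When the true parameter is near the null value, the test has a harder time distinguishing Ha from H₀.
Since power = 1 − β and β increases, power decreases.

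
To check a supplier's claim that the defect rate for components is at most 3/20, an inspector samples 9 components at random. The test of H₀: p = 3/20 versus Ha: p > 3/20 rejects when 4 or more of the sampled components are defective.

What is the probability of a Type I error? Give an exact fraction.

Under H₀, X ~ Binomial(9, 3/20); the Type I error rate is P(X ≥ 4).
Computing the lower-tail complement: 1 − 123656765987/128000000000 = 4343234013/128000000000.

4343234013/128000000000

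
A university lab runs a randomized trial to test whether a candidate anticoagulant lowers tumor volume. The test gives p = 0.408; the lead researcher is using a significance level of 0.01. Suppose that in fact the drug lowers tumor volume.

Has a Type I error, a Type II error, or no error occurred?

The conventional null hypothesis is that the drug has no effect on tumor volume.
Since p = 0.408 ≥ α = 0.01, H₀ is not rejected.
H₀ is false (actually the drug lowers tumor volume).
Failing to reject a false H₀ is a Type II error.

Type II error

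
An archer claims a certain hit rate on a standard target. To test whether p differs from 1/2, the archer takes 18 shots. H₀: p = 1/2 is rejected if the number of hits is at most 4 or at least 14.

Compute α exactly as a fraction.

Under H₀, X ~ Binomial(18, 1/2); α is the probability of landing in either tail, P(X ≤ 4) + P(X ≥ 14).
Each tail has probability (1 + 18 + 153 + 816 + 3060)/262144; doubling gives α = 8096/262144 = 253/8192.

253/8192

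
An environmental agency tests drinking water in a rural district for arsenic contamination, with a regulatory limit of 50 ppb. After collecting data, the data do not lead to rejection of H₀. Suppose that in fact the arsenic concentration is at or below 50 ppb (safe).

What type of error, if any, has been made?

Neither — the decision is correct.

The conventional null hypothesis here is that the arsenic concentration is at or below 50 ppb (safe).
The test retained a true H₀ — the decision matches the true state.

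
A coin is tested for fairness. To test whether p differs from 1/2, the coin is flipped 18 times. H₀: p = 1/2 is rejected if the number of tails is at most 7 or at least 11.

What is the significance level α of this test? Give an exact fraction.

Under H₀, K ~ Binomial(18, 1/2); α is the probability of landing in either tail, P(K ≤ 7) + P(K ≥ 11).
The two tails are symmetric, so α = 2·(1 + 18 + 153 + 816 + 3060 + 8568 + 18564 + 31824)/2^18 = 126008/262144 = 15751/32768.

15751/32768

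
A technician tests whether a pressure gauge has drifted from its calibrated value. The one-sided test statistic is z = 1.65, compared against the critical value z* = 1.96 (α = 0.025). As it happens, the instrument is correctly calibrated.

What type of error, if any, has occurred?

No error — this is a correct decision.

The conventional null hypothesis is that the instrument is correctly calibrated.
Since z = 1.65 ≤ z* = 1.96, H₀ is not rejected.
H₀ is true (actually the instrument is correctly calibrated).
The decision matches the true state — no error.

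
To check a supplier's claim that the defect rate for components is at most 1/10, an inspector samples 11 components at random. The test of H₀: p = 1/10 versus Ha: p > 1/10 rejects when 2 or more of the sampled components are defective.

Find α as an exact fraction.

1513215599/5000000000

The significance level is the probability, assuming p = 1/10, of seeing 2 or more defectives in 11 draws.
Via the complement, α = 1 − Σ_{j=0}^{1} C(11,j)(1/10)^j(9/10)^{11-j} = 1513215599/5000000000.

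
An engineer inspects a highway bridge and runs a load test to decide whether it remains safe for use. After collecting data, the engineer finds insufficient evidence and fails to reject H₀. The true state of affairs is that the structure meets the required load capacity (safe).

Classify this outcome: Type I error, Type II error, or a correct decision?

The conventional null hypothesis here is that the structure meets the required load capacity (safe).
The test retained a true H₀ — the decision matches the true state.

No error — this is a correct decision.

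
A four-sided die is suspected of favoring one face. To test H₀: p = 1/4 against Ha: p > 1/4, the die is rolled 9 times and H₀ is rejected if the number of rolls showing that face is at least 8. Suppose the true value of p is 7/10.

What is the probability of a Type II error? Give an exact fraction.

β = P(fail to reject H₀ | Ha true) = P(Y ≤ 7 | p = 7/10), Y ~ Binomial(9, 7/10).
Adding the binomial probabilities P(Y=0)+…+P(Y=7) at p = 7/10 gives 401998383/500000000.

401998383/500000000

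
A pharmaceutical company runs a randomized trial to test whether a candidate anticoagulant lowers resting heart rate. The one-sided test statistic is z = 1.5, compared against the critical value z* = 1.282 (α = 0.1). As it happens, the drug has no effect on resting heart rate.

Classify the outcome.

Type I error

The conventional null hypothesis is that the drug has no effect on resting heart rate.
Since z = 1.5 > z* = 1.282, H₀ is rejected.
H₀ is true (actually the drug has no effect on resting heart rate).
Rejecting a true H₀ is a Type I error.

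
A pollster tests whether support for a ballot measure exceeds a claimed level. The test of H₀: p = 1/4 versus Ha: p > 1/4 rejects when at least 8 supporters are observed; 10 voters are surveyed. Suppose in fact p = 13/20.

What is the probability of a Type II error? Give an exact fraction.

1890285078059/2560000000000

A Type II error is failing to reject when Ha holds: with p = 13/20, β = P(X ≤ 7).
Equivalently, β = 1 − P(X ≥ 8) = 1890285078059/2560000000000.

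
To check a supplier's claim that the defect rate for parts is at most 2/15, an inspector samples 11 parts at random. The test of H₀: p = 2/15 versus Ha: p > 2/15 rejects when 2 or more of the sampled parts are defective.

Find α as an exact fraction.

α = P(reject H₀ | H₀ true) = P(K ≥ 2 | p = 2/15), K ~ Binomial(11, 2/15).
Computing the lower-tail complement: 1 − 965009442943/1729951171875 = 764941728932/1729951171875.

764941728932/1729951171875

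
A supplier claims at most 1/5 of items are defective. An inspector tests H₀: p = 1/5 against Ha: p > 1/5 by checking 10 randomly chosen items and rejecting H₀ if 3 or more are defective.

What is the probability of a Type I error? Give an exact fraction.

Under H₀, X ~ Binomial(10, 1/5); the Type I error rate is P(X ≥ 3).
α = 1 − P(X ≤ 2) = 1 − 6619136/9765625 = 3146489/9765625.

3146489/9765625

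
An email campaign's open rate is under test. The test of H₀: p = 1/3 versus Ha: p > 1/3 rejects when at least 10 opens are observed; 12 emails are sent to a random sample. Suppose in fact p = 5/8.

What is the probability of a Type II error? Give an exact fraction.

Under the alternative p = 5/8, Y ~ Binomial(12, 5/8); β is the probability the test does not reject, P(Y < 10).
Equivalently, β = 1 − P(Y ≥ 10) = 60916742361/68719476736.

60916742361/68719476736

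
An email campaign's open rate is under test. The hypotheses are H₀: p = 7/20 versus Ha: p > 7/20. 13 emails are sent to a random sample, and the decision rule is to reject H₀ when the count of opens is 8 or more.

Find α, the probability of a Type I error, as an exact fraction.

α = P(reject H₀ | H₀ true) = P(X ≥ 8 | p = 7/20), with X ~ Binomial(13, 7/20).
Summing C(13,j)(7/20)^j(13/20)^{13−j} for j = 8,…,13 gives 29568684698777/640000000000000.

29568684698777/640000000000000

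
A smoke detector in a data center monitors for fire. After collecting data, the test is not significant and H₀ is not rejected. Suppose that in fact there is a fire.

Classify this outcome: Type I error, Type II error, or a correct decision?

The conventional null hypothesis here is that there is no fire.
H₀ was not rejected, but H₀ is actually false.
Failing to reject a false null hypothesis is a Type II error (false negative).

Type II error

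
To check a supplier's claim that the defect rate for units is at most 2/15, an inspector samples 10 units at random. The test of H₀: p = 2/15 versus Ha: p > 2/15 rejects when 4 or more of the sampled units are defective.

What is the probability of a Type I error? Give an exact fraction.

6543935072/192216796875

α = P(reject H₀ | H₀ true) = P(K ≥ 4 | p = 2/15), K ~ Binomial(10, 2/15).
Via the complement, α = 1 − Σ_{j=0}^{3} C(10,j)(2/15)^j(13/15)^{10-j} = 6543935072/192216796875.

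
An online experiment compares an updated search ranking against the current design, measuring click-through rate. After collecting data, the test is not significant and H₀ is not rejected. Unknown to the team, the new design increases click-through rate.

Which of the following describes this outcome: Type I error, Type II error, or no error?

The conventional null hypothesis here is that the new design has no effect on click-through rate.
H₀ was not rejected, but H₀ is actually false.
Failing to reject a false null hypothesis is a Type II error (false negative).

Type II error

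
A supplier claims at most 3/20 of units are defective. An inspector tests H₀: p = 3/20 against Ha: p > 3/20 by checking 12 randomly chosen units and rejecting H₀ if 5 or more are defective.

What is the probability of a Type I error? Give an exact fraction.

9798413783967/409600000000000

The significance level is the probability, assuming p = 3/20, of seeing 5 or more defectives in 12 draws.
Computing the lower-tail complement: 1 − 399801586216033/409600000000000 = 9798413783967/409600000000000.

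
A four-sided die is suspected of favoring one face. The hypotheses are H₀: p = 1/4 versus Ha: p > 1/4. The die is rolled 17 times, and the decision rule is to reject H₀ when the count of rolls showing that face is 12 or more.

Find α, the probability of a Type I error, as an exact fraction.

429025/4294967296

α = P(reject H₀ | H₀ true) = P(Y ≥ 12 | p = 1/4), with Y ~ Binomial(17, 1/4).
Summing C(17,j)(1/4)^j(3/4)^{17−j} for j = 12,…,17 gives 429025/4294967296.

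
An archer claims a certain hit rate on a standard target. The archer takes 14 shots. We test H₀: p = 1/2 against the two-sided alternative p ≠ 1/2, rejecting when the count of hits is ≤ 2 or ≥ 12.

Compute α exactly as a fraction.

53/4096

The significance level is the null-hypothesis probability of the rejection region {≤2} ∪ {≥12}.
The two tails are symmetric, so α = 2·(1 + 14 + 91)/2^14 = 212/16384 = 53/4096.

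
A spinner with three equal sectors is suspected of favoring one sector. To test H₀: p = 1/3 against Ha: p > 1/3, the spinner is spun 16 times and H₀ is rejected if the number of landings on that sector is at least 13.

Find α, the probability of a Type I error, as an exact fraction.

α = P(reject H₀ | H₀ true) = P(S ≥ 13 | p = 1/3), with S ~ Binomial(16, 1/3).
P(S ≥ 13) = Σ_{j=13}^{16} C(16,j)·(1/3)^j·(2/3)^{16-j} = 4993/43046721.

4993/43046721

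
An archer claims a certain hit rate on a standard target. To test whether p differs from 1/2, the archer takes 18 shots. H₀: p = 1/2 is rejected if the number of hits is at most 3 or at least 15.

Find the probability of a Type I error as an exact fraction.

247/32768

The significance level is the null-hypothesis probability of the rejection region {≤3} ∪ {≥15}.
Each tail has probability (1 + 18 + 153 + 816)/262144; doubling gives α = 1976/262144 = 247/32768.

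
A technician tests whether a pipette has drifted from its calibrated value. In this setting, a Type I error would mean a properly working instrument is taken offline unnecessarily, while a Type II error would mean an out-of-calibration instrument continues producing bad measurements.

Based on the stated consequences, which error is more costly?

The Type II consequence (an out-of-calibration instrument continues producing bad measurements) is more severe than the Type I consequence (a properly working instrument is taken offline unnecessarily).

Type II error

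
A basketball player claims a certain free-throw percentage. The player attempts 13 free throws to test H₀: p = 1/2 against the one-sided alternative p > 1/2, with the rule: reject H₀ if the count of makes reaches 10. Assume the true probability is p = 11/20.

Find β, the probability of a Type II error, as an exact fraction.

1857697115702463/2048000000000000

β = P(fail to reject H₀ | Ha true) = P(X ≤ 9 | p = 11/20), X ~ Binomial(13, 11/20).
Adding the binomial probabilities P(X=0)+…+P(X=9) at p = 11/20 gives 1857697115702463/2048000000000000.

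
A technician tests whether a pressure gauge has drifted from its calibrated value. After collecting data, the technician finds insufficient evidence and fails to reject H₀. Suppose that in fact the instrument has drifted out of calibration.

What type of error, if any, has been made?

Type II error

The conventional null hypothesis here is that the instrument is correctly calibrated.
H₀ was not rejected, but H₀ is actually false.
Failing to reject a false null hypothesis is a Type II error (false negative).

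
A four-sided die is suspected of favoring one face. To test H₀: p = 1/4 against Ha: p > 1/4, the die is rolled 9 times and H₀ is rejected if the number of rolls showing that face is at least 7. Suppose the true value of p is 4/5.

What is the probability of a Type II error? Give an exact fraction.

511333/1953125

β = P(fail to reject H₀ | Ha true) = P(Y ≤ 6 | p = 4/5), Y ~ Binomial(9, 4/5).
Adding the binomial probabilities P(Y=0)+…+P(Y=6) at p = 4/5 gives 511333/1953125.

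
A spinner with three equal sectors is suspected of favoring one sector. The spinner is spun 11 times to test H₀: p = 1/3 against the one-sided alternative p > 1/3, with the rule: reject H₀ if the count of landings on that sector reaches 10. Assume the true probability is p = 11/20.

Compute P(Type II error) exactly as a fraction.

Under the alternative p = 11/20, K ~ Binomial(11, 11/20); β is the probability the test does not reject, P(K < 10).
Equivalently, β = 1 − P(K ≥ 10) = 20194688329389/20480000000000.

20194688329389/20480000000000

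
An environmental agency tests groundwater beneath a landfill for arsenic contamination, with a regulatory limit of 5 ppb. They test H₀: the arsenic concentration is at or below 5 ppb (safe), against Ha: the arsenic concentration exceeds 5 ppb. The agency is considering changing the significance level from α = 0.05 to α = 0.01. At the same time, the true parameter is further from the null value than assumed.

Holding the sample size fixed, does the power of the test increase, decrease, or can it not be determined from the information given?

The first change alone would make β increase; the second alone would make β decrease. Which effect dominates depends on the magnitudes, which are not given.
Since power = 1 − β, the effect on power is likewise indeterminate.

Cannot be determined from the information given.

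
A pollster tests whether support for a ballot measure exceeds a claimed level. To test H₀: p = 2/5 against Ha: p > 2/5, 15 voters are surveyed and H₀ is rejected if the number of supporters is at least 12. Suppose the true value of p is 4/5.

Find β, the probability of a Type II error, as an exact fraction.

10737240461/30517578125

β = P(fail to reject H₀ | Ha true) = P(K ≤ 11 | p = 4/5), K ~ Binomial(15, 4/5).
Summing C(15,j)·(4/5)^j·(1/5)^{15-j} for j = 0..11 gives 10737240461/30517578125.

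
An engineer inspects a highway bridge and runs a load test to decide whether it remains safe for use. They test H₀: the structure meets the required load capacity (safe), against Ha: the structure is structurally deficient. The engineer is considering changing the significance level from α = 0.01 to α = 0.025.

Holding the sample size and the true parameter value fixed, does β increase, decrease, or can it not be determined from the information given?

It decreases.

Relaxing α lowers the evidence threshold; under Ha, outcomes that previously fell short now trigger rejection.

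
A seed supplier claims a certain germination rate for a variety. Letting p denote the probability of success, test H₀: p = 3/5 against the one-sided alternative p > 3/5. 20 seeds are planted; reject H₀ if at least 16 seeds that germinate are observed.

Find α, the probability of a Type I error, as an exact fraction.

Under H₀, S ~ Binomial(20, 3/5), and α = P(S ≥ 16).
P(S ≥ 16) = Σ_{j=16}^{20} C(20,j)·(3/5)^j·(2/5)^{20-j} = 4859156913201/95367431640625.

4859156913201/95367431640625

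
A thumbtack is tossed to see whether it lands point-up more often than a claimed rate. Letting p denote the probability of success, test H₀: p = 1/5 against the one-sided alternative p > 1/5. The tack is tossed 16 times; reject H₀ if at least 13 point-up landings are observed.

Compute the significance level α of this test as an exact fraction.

Under H₀, X ~ Binomial(16, 1/5), and α = P(X ≥ 13).
Summing C(16,j)(1/5)^j(4/5)^{16−j} for j = 13,…,16 gives 1513/6103515625.

1513/6103515625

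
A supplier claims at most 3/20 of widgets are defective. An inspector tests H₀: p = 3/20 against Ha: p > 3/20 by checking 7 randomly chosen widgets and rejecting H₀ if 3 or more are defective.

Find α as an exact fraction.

α = P(reject H₀ | H₀ true) = P(K ≥ 3 | p = 3/20), K ~ Binomial(7, 3/20).
α = 1 − P(K ≤ 2) = 1 − 237116119/256000000 = 18883881/256000000.

18883881/256000000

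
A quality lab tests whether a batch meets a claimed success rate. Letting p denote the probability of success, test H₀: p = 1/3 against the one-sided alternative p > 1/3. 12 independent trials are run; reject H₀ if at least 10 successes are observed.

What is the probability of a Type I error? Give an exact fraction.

Under H₀, S ~ Binomial(12, 1/3), and α = P(S ≥ 10).
Summing C(12,j)(1/3)^j(2/3)^{12−j} for j = 10,…,12 gives 289/531441.

289/531441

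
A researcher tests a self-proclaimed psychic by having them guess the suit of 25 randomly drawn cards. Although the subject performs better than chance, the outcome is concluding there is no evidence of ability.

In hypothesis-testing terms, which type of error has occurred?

The null hypothesis here is that the subject is guessing at random (p = 1/4).
'Concluding there is no evidence of ability' corresponds to failing to reject H₀.
H₀ was not rejected but H₀ is false — a Type II error (false negative).

Type II error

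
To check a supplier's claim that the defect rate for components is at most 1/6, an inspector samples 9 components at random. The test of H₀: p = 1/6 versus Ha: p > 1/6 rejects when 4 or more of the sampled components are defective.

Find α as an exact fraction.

The significance level is the probability, assuming p = 1/6, of seeing 4 or more defectives in 9 draws.
α = 1 − P(S ≤ 3) = 1 − 4796875/5038848 = 241973/5038848.

241973/5038848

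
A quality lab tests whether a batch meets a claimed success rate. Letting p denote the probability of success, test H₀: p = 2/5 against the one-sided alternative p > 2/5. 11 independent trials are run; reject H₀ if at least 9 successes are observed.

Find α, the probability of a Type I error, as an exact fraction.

57856/9765625

The Type I error probability is α = P(S ≥ 9) computed under H₀, where S ~ Binomial(11, 2/5).
Summing C(11,j)(2/5)^j(3/5)^{11−j} for j = 9,…,11 gives 57856/9765625.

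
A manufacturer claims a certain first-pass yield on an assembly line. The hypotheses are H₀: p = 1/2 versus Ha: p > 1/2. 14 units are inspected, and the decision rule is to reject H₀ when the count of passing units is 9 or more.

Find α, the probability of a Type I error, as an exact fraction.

α = P(reject H₀ | H₀ true) = P(S ≥ 9 | p = 1/2), with S ~ Binomial(14, 1/2).
P(S ≥ 9) = [C(14,9) + C(14,10) + C(14,11) + C(14,12) + C(14,13) + C(14,14)] / 2^14 = (2002 + 1001 + 364 + 91 + 14 + 1) / 16384 = 3473/16384.

3473/16384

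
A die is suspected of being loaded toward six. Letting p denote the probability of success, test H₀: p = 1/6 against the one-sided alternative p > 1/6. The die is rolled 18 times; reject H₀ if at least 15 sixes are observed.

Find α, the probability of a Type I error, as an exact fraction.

26479/25389989167104

The Type I error probability is α = P(K ≥ 15) computed under H₀, where K ~ Binomial(18, 1/6).
Summing C(18,j)(1/6)^j(5/6)^{18−j} for j = 15,…,18 gives 26479/25389989167104.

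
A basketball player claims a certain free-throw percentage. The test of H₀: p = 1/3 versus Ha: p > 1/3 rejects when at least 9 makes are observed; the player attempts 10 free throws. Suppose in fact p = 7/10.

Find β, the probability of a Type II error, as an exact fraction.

8506916541/10000000000

A Type II error is failing to reject when Ha holds: with p = 7/10, β = P(X ≤ 8).
Equivalently, β = 1 − P(X ≥ 9) = 8506916541/10000000000.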